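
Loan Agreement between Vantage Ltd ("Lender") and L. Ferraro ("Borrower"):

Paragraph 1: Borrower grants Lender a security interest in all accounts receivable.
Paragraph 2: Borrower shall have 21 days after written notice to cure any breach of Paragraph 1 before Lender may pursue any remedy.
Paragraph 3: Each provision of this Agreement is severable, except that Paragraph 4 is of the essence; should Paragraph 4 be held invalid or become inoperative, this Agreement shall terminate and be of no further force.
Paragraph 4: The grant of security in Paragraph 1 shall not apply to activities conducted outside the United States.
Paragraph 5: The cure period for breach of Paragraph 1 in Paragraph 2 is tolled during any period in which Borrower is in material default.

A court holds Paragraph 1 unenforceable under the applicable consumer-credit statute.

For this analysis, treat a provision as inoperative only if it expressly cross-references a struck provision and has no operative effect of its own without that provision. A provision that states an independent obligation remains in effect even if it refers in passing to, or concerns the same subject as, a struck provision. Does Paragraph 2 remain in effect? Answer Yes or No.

No

Paragraph 1 is struck. Paragraph 2 has no operative effect of its own apart from Paragraph 1 and is therefore inoperative. The whole of Paragraph 4 is the carve-out from the grant of security, defined by reference to Paragraph 1, so Paragraph 4 cannot stand once Paragraph 1 is removed. Paragraph 5 has no operative effect of its own apart from Paragraph 2 and is therefore inoperative. Paragraph 3 makes Paragraph 4 an essential term, and Paragraph 4 has been rendered inoperative by the cascade; under Paragraph 3, the entire Agreement is therefore void. No provision of the Agreement survives. Paragraph 2 is among the inoperative provisions, so the answer is no.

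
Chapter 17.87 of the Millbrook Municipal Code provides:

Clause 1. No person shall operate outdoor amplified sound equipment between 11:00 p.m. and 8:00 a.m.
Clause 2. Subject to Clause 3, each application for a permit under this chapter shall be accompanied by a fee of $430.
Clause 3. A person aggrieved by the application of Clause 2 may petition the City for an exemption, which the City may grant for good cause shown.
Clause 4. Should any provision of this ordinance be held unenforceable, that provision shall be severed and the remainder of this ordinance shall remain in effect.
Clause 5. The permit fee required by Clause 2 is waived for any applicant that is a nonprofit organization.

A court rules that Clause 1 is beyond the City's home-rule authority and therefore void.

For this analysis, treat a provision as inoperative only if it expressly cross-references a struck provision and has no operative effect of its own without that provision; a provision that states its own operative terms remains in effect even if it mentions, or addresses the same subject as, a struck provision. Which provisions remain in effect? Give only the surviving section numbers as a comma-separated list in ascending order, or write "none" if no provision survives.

Clause 1 is struck. Nothing else in the ordinance is defined by reference to Clause 1. Under the severability clause in Clause 4, the remaining provisions continue in force. The provisions still in force are Clause 2, Clause 3, Clause 4, and Clause 5.

2, 3, 4, 5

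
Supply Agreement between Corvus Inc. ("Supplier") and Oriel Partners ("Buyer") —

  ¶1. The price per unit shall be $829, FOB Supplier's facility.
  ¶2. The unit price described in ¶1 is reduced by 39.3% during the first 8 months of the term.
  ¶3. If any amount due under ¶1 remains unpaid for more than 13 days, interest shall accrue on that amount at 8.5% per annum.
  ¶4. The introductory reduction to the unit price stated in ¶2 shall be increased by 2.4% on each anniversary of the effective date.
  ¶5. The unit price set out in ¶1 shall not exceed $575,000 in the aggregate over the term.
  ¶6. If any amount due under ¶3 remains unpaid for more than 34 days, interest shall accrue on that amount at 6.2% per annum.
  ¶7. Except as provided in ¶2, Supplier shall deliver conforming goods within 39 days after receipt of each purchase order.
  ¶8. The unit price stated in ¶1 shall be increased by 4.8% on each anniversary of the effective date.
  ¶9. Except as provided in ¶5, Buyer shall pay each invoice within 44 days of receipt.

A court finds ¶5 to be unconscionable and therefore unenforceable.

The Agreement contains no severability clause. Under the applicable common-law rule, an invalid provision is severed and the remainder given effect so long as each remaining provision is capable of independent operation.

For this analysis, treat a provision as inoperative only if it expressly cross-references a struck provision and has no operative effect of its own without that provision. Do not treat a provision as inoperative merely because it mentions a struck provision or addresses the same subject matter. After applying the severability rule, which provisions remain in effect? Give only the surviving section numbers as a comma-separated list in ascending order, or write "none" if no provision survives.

1, 2, 3, 4, 6, 7, 8, 9

¶5 is struck. ¶9 mentions ¶5 but its own obligation stands independently of ¶5, so ¶9 is not affected. No other provision's operative terms depend on ¶5. Under the stated default rule, only provisions that cannot operate independently fall away; the rest are enforced. ¶1, ¶2, ¶3, ¶4, ¶6, ¶7, ¶8, and ¶9 remain in effect.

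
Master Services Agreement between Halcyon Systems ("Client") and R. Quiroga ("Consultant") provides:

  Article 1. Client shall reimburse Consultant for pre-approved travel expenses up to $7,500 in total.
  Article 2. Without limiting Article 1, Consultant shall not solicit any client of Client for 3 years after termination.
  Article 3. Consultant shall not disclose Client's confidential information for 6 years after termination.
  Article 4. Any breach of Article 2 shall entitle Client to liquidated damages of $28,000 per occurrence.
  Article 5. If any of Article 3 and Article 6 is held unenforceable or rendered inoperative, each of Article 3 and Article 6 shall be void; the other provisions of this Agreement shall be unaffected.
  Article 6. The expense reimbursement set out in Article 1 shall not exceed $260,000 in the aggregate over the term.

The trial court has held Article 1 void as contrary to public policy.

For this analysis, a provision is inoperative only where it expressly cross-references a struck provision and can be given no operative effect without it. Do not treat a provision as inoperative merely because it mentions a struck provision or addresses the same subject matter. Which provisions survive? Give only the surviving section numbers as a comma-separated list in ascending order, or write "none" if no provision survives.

Article 1 is struck. Article 6 does nothing except set the aggregate cap on the expense reimbursement by reference to Article 1; with Article 1 gone it has no independent effect and is inoperative. Article 2 mentions Article 1 but its own obligation stands independently of Article 1, so Article 2 is not affected. Article 5 declares Article 3 and Article 6 mutually dependent; since one of them has fallen, all of them are of no effect. That brings down Article 3 as well. The remainder continues in force under Article 5. The provisions still in force are Article 2, Article 4, and Article 5.

2, 4, 5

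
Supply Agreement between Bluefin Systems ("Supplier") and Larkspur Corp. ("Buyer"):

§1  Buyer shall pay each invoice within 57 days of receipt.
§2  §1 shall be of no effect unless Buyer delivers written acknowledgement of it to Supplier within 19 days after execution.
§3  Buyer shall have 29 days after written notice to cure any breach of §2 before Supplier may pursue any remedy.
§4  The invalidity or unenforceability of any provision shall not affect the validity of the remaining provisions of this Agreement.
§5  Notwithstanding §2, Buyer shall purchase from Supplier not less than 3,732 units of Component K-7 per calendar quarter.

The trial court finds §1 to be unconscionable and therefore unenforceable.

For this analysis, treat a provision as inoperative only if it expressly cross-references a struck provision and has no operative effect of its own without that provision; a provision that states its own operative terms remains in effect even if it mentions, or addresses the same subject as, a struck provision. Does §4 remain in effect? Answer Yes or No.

§1 is struck. The only function of §2 is the acknowledgement condition for §1, so it cannot stand once §1 is removed. The only function of §3 is the cure period for breach of §2, so it cannot stand once §2 is removed. Although §5 refers to §2, its operative terms do not depend on §2, so it remains in effect. Under the severability clause in §4, the remaining provisions continue in force. That leaves §4 and §5 in effect. §4 is among the surviving provisions, so the answer is yes.

Yes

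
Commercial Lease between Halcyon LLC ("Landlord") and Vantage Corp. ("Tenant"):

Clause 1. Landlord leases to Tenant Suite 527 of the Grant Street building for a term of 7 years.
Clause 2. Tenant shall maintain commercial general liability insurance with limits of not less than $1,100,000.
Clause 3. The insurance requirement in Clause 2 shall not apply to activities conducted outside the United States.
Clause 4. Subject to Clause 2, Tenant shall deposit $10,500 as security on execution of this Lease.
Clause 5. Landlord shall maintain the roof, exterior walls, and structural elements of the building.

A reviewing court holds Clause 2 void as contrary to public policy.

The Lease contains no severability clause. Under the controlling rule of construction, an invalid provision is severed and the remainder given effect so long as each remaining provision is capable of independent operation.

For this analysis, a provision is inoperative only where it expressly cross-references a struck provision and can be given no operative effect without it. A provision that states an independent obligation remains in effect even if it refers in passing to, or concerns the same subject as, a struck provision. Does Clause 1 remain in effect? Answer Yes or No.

Yes

Clause 2 is struck. The whole of Clause 3 is the carve-out from the insurance requirement, defined by reference to Clause 2, so Clause 3 cannot stand once Clause 2 is removed. Although Clause 4 refers to Clause 2, its operative terms do not depend on Clause 2, so it remains in effect. With no severability clause, the stated default rule severs what cannot stand and enforces each remaining provision that can operate on its own. That leaves Clause 1, Clause 4, and Clause 5 in effect. Clause 1 is among the surviving provisions, so the answer is yes.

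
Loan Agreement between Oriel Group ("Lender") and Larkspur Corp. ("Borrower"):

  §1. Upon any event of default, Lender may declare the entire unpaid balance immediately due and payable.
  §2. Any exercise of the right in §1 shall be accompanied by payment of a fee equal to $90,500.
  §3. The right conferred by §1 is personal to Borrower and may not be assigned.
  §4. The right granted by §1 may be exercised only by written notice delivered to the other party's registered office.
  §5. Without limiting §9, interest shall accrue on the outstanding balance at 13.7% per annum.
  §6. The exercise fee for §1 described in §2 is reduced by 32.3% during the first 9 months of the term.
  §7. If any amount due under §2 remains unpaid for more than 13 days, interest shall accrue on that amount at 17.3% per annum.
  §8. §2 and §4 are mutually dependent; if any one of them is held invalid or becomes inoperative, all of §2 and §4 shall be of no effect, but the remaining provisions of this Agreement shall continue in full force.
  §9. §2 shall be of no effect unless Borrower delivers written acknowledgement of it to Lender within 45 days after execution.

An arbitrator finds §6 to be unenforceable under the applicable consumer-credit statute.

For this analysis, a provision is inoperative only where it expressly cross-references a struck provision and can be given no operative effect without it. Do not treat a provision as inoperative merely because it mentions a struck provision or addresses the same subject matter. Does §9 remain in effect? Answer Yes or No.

Yes

§6 is struck. Nothing else in the Agreement is defined by reference to §6. §8 ties §2 and §4 together, but none of those is affected here; the remaining provisions continue in force under §8. §1, §2, §3, §4, §5, §7, §8, and §9 remain in effect. §9 is among the surviving provisions, so the answer is yes.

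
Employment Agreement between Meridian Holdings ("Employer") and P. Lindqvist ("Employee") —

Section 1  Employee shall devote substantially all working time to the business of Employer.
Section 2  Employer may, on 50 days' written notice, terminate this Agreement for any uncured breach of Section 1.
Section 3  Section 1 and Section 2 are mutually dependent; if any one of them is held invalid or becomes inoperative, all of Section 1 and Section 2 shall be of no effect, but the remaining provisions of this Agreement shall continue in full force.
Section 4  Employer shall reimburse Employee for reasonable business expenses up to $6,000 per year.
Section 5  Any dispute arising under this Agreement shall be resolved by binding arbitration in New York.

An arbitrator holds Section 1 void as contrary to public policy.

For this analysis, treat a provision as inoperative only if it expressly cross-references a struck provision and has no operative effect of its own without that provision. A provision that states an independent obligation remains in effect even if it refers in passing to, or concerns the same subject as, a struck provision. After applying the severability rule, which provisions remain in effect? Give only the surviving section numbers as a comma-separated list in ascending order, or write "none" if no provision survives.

3, 4, 5

Section 1 is struck. The only function of Section 2 is the termination right for breach of Section 1, so it cannot stand once Section 1 is removed. Section 3 declares Section 1 and Section 2 mutually dependent; since one of them has fallen, all of them are of no effect. The remainder continues in force under Section 3. The provisions still in force are Section 3, Section 4, and Section 5.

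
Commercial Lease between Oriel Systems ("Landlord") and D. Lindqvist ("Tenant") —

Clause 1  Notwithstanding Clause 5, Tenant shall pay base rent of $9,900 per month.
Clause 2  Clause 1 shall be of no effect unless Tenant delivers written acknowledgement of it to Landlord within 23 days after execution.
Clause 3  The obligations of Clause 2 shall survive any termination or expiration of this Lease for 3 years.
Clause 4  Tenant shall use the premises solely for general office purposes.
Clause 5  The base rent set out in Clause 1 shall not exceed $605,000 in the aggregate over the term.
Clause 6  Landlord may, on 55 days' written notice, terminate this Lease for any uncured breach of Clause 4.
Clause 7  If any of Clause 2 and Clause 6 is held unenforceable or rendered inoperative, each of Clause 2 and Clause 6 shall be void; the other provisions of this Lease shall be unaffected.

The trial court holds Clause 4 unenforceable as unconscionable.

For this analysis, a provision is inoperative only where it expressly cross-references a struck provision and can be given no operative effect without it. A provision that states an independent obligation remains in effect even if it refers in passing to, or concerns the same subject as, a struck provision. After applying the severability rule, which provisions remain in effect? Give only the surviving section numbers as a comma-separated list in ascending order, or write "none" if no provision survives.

Clause 4 is struck. Clause 6 merely fixes the termination right for breach of Clause 4; with Clause 4 gone it has nothing to operate on and falls away. Clause 7 declares Clause 2 and Clause 6 mutually dependent; since one of them has fallen, all of them are of no effect. That brings down Clause 2 as well. Clause 3 in turn depends solely on a provision now struck and likewise falls. The remainder continues in force under Clause 7. The provisions still in force are Clause 1, Clause 5, and Clause 7.

1, 5, 7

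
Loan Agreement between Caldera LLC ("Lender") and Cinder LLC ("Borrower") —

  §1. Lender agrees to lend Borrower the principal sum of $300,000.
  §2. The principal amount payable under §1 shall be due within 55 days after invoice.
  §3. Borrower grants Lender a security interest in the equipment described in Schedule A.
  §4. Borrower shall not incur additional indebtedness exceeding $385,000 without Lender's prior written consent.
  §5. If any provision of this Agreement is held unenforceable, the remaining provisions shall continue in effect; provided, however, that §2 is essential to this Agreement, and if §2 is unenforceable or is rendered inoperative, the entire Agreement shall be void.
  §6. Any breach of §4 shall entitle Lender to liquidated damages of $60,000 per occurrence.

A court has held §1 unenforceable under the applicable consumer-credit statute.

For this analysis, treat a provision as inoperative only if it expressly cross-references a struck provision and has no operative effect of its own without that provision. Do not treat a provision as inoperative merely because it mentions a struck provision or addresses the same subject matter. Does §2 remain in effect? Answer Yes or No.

No

§1 is struck. §2 does nothing except set the payment deadline for the principal amount by reference to §1; with §1 gone it has no independent effect and is inoperative. §5 makes §2 an essential term, and §2 has been rendered inoperative by the cascade; under §5, the entire Agreement is therefore void. No provision of the Agreement survives. §2 is among the inoperative provisions, so the answer is no.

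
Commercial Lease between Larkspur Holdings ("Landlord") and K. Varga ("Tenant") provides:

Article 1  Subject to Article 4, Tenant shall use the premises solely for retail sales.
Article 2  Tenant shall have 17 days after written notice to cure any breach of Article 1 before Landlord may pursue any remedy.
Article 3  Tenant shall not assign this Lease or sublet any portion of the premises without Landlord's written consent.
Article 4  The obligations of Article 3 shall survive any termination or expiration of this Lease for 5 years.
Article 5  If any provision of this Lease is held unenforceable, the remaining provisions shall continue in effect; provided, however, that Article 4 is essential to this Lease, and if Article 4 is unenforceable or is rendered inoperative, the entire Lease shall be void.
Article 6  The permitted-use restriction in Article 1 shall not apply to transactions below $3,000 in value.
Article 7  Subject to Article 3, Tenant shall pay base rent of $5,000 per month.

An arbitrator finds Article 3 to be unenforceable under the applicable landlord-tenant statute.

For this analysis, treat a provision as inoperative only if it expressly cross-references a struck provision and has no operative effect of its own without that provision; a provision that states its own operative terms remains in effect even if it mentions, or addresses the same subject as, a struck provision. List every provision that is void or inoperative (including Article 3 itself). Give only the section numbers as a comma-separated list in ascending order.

1, 2, 3, 4, 5, 6, 7

Article 3 is struck. Article 4 operates only by reference to Article 3, so it falls with Article 3. Article 5 makes Article 4 an essential term, and Article 4 has been rendered inoperative by the cascade; under Article 5, the entire Lease is therefore void. No provision of the Lease survives.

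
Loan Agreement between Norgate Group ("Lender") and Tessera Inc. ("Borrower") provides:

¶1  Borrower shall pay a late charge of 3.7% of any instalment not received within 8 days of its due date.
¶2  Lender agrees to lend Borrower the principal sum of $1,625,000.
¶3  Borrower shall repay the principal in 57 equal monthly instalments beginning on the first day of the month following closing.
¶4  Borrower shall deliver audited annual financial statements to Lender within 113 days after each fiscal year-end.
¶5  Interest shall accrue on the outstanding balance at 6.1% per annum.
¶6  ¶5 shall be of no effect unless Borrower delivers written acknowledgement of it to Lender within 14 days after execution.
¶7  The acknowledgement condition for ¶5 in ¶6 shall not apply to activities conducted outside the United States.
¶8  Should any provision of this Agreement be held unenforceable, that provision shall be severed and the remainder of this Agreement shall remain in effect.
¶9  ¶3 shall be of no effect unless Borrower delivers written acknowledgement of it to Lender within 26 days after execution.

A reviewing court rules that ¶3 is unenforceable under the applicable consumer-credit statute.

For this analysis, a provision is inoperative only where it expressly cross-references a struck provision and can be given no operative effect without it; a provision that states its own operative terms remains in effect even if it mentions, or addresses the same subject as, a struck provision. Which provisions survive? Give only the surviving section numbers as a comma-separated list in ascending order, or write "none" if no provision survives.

¶3 is struck. ¶9 operates only by reference to ¶3, so it falls with ¶3. Under the severability clause in ¶8, the remaining provisions continue in force. ¶1, ¶2, ¶4, ¶5, ¶6, ¶7, and ¶8 remain in effect.

1, 2, 4, 5, 6, 7, 8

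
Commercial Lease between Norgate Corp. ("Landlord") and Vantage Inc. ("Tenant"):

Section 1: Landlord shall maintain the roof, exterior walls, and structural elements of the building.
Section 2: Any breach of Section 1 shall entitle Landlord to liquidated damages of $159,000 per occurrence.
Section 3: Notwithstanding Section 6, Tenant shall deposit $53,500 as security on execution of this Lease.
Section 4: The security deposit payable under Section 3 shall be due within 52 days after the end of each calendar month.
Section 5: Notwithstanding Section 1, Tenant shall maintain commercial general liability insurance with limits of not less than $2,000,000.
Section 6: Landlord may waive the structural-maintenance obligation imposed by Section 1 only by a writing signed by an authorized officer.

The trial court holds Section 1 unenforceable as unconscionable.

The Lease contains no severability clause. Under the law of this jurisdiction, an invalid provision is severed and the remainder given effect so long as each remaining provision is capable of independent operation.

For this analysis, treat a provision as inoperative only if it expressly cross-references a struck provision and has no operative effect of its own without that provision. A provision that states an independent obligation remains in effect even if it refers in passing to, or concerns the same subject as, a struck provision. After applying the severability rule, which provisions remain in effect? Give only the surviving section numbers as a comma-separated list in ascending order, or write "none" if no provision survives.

Section 1 is struck. The whole of Section 2 is the liquidated-damages amount, defined by reference to Section 1, so Section 2 cannot stand once Section 1 is removed. Section 6 operates only by reference to Section 1, so it falls with Section 1. Although Section 5 refers to Section 1, its operative terms do not depend on Section 1, so it remains in effect. Section 3 mentions Section 6 but its own obligation stands independently of Section 6, so Section 3 is not affected. With no severability clause, the stated default rule severs what cannot stand and enforces each remaining provision that can operate on its own. That leaves Section 3, Section 4, and Section 5 in effect.

3, 4, 5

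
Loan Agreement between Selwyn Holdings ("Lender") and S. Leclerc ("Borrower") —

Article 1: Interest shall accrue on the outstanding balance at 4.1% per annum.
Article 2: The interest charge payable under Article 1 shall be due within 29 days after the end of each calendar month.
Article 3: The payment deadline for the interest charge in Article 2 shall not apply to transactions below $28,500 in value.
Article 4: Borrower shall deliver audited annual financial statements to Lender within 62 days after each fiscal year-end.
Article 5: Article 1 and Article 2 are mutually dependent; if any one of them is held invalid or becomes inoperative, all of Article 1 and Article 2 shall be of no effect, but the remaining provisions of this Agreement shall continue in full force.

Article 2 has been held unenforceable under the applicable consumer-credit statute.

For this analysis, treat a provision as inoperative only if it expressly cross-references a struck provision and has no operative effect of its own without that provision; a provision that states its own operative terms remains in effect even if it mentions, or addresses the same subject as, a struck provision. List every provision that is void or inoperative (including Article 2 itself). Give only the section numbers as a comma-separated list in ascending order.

1, 2, 3

Article 2 is struck. The whole of Article 3 is the carve-out from the payment deadline for the interest charge, defined by reference to Article 2, so Article 3 cannot stand once Article 2 is removed. Article 5 declares Article 1 and Article 2 mutually dependent; since one of them has fallen, all of them are of no effect. That brings down Article 1 as well. The remainder continues in force under Article 5. That leaves Article 4 and Article 5 in effect.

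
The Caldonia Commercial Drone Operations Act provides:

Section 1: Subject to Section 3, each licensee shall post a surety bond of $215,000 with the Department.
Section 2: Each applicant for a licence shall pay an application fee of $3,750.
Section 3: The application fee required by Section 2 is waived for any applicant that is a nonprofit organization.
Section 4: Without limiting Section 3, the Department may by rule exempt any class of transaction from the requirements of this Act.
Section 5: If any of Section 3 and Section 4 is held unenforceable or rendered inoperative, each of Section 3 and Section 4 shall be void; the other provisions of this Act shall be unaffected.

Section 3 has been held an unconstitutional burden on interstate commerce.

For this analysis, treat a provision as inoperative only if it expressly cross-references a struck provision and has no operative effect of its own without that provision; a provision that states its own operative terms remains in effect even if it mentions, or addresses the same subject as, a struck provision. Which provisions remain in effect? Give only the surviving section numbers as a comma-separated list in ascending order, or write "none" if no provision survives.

1, 2, 5

Section 3 is struck. Section 1 mentions Section 3 but its own obligation stands independently of Section 3, so Section 1 is not affected. Nothing else in the Act is defined by reference to Section 3. Section 5 declares Section 3 and Section 4 mutually dependent; since one of them has fallen, all of them are of no effect. That brings down Section 4 as well. The remainder continues in force under Section 5. Section 1, Section 2, and Section 5 remain in effect.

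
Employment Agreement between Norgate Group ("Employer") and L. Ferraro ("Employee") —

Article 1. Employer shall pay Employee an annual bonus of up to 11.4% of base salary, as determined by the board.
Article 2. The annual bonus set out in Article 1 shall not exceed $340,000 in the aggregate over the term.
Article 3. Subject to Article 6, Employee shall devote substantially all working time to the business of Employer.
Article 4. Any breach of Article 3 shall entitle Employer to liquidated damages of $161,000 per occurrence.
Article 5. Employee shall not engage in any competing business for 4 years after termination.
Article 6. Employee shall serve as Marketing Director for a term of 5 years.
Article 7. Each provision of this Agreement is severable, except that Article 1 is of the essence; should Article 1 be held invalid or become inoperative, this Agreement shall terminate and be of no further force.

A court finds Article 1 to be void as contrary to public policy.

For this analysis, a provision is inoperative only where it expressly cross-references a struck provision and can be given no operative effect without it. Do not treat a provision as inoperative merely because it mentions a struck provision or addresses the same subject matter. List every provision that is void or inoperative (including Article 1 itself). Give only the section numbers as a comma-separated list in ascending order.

1, 2, 3, 4, 5, 6, 7

Article 1 is struck. Article 2 operates only by reference to Article 1, so it falls with Article 1. Article 7 makes Article 1 an essential term, and Article 1 is the provision held invalid; under Article 7, the entire Agreement is therefore void. No provision of the Agreement survives.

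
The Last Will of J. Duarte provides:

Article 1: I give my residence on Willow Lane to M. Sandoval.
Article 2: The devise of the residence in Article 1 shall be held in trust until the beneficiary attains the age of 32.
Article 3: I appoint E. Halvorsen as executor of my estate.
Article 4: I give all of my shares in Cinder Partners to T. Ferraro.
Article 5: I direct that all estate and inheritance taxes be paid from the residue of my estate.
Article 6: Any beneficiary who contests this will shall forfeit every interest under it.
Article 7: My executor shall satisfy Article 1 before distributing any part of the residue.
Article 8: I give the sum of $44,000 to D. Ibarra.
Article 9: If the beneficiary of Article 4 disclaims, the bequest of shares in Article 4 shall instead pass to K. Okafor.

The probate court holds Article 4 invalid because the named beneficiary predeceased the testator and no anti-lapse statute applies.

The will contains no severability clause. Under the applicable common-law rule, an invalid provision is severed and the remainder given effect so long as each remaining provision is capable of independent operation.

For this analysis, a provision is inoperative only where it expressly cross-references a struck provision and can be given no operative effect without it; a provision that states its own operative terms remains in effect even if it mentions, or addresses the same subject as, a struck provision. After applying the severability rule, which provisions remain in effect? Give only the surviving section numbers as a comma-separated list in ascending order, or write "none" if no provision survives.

1, 2, 3, 5, 6, 7, 8

Article 4 is struck. The only function of Article 9 is the alternative disposition for Article 4, so it cannot stand once Article 4 is removed. With no severability clause, the stated default rule severs what cannot stand and enforces each remaining provision that can operate on its own. The provisions still in force are Article 1, Article 2, Article 3, Article 5, Article 6, Article 7, and Article 8.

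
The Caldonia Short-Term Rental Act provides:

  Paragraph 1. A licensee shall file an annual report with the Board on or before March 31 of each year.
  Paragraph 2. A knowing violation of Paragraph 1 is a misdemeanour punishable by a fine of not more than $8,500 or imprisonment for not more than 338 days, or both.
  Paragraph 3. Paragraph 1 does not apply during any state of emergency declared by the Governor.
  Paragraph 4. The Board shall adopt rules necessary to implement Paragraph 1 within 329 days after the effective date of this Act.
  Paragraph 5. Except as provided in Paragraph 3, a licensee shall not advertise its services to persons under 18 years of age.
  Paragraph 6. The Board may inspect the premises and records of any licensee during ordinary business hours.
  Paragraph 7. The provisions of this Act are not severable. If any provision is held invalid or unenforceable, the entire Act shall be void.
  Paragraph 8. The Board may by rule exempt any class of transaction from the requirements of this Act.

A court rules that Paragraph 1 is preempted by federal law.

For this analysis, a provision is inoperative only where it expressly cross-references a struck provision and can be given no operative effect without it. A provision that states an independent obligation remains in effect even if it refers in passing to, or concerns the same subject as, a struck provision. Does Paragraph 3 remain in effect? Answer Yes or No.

No

Paragraph 1 is struck. Paragraph 2 has no operative effect of its own apart from Paragraph 1 and is therefore inoperative. The only function of Paragraph 3 is the emergency suspension of Paragraph 1, so it cannot stand once Paragraph 1 is removed. The only function of Paragraph 4 is the rulemaking mandate for Paragraph 1, so it cannot stand once Paragraph 1 is removed. Paragraph 7 provides that the Act is not severable, so the invalidity of any one provision voids the entire Act. No provision of the Act survives. Paragraph 3 is among the inoperative provisions, so the answer is no.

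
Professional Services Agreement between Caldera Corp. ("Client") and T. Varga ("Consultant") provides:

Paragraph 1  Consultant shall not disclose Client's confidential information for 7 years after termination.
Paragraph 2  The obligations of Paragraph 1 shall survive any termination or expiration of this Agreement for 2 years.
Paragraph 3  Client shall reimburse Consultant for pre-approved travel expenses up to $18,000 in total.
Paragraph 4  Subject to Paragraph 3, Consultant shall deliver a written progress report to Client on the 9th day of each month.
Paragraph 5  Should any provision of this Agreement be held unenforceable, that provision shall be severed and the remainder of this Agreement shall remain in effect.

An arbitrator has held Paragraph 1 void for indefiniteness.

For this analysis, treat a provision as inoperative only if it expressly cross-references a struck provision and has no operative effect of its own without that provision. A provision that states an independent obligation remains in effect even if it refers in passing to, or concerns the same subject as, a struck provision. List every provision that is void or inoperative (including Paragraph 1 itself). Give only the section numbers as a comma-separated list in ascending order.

Paragraph 1 is struck. Paragraph 2 has no operative effect of its own apart from Paragraph 1 and is therefore inoperative. Under the severability clause in Paragraph 5, the remaining provisions continue in force. The provisions still in force are Paragraph 3, Paragraph 4, and Paragraph 5.

1, 2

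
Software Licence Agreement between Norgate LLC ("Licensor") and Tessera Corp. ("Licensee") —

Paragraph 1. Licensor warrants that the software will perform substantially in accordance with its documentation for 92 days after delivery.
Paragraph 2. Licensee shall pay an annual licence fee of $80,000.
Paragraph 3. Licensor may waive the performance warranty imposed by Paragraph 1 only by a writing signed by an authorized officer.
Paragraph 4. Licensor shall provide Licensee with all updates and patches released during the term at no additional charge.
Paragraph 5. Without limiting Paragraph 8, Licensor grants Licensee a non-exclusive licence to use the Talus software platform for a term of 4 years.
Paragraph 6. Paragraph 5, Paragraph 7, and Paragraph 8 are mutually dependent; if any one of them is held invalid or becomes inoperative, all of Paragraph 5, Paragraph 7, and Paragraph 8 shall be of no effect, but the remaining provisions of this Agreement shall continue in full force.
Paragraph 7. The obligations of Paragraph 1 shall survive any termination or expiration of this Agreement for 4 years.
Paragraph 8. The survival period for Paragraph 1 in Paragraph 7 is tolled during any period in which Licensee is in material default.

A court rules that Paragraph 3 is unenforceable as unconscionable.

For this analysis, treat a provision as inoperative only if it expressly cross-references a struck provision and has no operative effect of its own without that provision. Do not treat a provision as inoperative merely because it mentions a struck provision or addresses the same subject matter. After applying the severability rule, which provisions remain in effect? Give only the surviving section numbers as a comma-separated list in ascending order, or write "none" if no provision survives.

Paragraph 3 is struck. Nothing else in the Agreement is defined by reference to Paragraph 3. Paragraph 6 ties Paragraph 5, Paragraph 7, and Paragraph 8 together, but none of those is affected here; the remaining provisions continue in force under Paragraph 6. That leaves Paragraph 1, Paragraph 2, Paragraph 4, Paragraph 5, Paragraph 6, Paragraph 7, and Paragraph 8 in effect.

1, 2, 4, 5, 6, 7, 8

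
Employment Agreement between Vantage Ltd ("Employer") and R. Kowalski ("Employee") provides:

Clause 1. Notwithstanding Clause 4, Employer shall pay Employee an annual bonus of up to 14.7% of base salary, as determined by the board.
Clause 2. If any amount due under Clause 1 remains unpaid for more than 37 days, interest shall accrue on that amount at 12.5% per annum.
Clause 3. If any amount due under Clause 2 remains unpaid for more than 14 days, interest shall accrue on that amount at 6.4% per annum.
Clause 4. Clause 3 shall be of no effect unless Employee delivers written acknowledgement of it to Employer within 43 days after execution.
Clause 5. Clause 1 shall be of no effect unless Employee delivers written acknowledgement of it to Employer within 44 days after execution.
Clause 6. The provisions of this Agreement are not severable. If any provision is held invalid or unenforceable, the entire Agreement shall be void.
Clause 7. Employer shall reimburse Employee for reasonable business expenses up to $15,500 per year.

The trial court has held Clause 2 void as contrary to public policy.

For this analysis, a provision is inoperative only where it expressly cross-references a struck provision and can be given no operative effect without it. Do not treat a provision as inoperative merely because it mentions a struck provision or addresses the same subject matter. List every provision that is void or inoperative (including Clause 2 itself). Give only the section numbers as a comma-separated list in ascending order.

Clause 2 is struck. Clause 3 operates only by reference to Clause 2, so it falls with Clause 2. The only function of Clause 4 is the acknowledgement condition for Clause 3, so it cannot stand once Clause 3 is removed. Clause 6 provides that the Agreement is not severable, so the invalidity of any one provision voids the entire Agreement. No provision of the Agreement survives.

1, 2, 3, 4, 5, 6, 7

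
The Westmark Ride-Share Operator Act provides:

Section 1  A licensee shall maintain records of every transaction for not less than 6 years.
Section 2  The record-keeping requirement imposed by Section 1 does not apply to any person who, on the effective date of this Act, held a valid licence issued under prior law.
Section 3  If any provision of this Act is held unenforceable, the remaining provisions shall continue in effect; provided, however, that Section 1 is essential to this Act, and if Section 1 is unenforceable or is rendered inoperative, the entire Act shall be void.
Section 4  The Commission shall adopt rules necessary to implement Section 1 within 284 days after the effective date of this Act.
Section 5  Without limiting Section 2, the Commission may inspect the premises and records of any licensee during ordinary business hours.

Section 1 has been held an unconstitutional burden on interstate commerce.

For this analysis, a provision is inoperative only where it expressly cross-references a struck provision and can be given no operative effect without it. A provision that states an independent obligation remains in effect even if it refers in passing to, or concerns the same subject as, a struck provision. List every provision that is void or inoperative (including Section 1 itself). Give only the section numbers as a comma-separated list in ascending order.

1, 2, 3, 4, 5

Section 1 is struck. The only function of Section 2 is the grandfather exemption from Section 1, so it cannot stand once Section 1 is removed. Section 4 operates only by reference to Section 1, so it falls with Section 1. Section 3 makes Section 1 an essential term, and Section 1 is the provision held invalid; under Section 3, the entire Act is therefore void. No provision of the Act survives.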